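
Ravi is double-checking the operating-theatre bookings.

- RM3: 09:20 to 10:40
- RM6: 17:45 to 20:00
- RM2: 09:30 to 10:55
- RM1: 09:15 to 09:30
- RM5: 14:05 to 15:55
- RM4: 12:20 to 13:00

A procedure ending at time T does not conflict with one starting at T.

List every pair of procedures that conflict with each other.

Sorted by start: RM1, RM3, RM2, RM4, RM5, RM6.
RM3 starts before RM1 ends → RM1 and RM3 overlap.
RM2 starts exactly when RM1 ends (back-to-back, no overlap); RM1 is clear from here.
RM2 starts before RM3 ends → RM3 and RM2 overlap.
RM4 starts after RM3 ends; RM3 is clear from here.
RM4 starts after RM2 ends; RM2 is clear from here.
RM5 starts after RM4 ends; RM4 is clear from here.
RM6 starts after RM5 ends.

RM1 & RM3, RM2 & RM3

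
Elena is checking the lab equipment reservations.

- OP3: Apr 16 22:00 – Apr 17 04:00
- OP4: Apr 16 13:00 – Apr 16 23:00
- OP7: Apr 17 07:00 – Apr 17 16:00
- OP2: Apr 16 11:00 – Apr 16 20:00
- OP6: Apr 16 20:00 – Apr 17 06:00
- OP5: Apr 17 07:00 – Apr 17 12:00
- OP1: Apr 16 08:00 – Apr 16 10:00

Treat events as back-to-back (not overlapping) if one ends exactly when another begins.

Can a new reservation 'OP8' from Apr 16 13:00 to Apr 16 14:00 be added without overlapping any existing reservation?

OP1: ends Apr 16 10:00 at or before OP8 starts Apr 16 13:00 → clear.
OP2: starts Apr 16 11:00 before OP8 ends Apr 16 14:00, and ends Apr 16 20:00 after OP8 starts Apr 16 13:00 → overlap.
OP4: starts Apr 16 13:00 before OP8 ends Apr 16 14:00, and ends Apr 16 23:00 after OP8 starts Apr 16 13:00 → overlap.
OP6: starts Apr 16 20:00 at or after OP8 ends Apr 16 14:00 → clear.
OP3: starts Apr 16 22:00 at or after OP8 ends Apr 16 14:00 → clear.
OP5: starts Apr 17 07:00 at or after OP8 ends Apr 16 14:00 → clear.
OP7: starts Apr 17 07:00 at or after OP8 ends Apr 16 14:00 → clear.
OP8 overlaps OP2, OP4.

No — it overlaps OP2, OP4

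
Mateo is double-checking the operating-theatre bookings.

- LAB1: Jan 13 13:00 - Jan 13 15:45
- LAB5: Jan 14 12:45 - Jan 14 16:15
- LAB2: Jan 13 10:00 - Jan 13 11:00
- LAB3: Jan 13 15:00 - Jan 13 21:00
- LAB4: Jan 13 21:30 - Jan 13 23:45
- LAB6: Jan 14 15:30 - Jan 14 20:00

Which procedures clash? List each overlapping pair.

LAB1 & LAB3, LAB5 & LAB6

Two intervals overlap when each starts before the other ends.
Sorted by start: LAB2, LAB1, LAB3, LAB4, LAB5, LAB6.
LAB1 starts after LAB2 ends; LAB2 is clear from here.
LAB3 starts before LAB1 ends → LAB1 and LAB3 overlap.
LAB4 starts after LAB1 ends; LAB1 is clear from here.
LAB4 starts after LAB3 ends; LAB3 is clear from here.
LAB5 starts after LAB4 ends; LAB4 is clear from here.
LAB6 starts before LAB5 ends → LAB5 and LAB6 overlap.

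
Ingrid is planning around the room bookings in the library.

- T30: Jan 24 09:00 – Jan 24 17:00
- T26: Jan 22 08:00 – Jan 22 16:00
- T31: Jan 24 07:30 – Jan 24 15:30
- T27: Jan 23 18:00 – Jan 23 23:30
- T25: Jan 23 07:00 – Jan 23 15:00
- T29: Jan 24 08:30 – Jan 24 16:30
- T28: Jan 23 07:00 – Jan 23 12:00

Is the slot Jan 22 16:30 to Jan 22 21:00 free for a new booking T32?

T26: ends Jan 22 16:00 at or before T32 starts Jan 22 16:30 → clear.
T25: starts Jan 23 07:00 at or after T32 ends Jan 22 21:00 → clear.
T28: starts Jan 23 07:00 at or after T32 ends Jan 22 21:00 → clear.
T27: starts Jan 23 18:00 at or after T32 ends Jan 22 21:00 → clear.
T31: starts Jan 24 07:30 at or after T32 ends Jan 22 21:00 → clear.
T29: starts Jan 24 08:30 at or after T32 ends Jan 22 21:00 → clear.
T30: starts Jan 24 09:00 at or after T32 ends Jan 22 21:00 → clear.

Yes — the slot is free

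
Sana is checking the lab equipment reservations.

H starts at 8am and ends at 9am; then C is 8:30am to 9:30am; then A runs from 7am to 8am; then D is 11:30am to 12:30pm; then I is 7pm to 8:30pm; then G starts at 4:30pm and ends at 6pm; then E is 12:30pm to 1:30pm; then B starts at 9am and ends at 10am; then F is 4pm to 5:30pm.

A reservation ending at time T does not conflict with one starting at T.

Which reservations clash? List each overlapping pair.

B & C, C & H, F & G

Sorted by start: A, H, C, B, D, E, F, G, I.
H starts exactly when A ends (back-to-back, no overlap); A is clear from here.
C starts before H ends → H and C overlap.
B starts exactly when H ends (back-to-back, no overlap); H is clear from here.
B starts before C ends → C and B overlap.
D starts after C ends; C is clear from here.
D starts after B ends; B is clear from here.
E starts exactly when D ends (back-to-back, no overlap); D is clear from here.
F starts after E ends; E is clear from here.
G starts before F ends → F and G overlap.
I starts after F ends.
I starts after G ends.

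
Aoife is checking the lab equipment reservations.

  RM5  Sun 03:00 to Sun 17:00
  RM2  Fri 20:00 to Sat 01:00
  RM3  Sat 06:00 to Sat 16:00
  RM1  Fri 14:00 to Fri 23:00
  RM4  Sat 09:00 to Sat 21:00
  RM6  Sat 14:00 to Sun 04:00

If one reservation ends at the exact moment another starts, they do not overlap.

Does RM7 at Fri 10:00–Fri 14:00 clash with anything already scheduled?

No — it doesn't clash with anything

RM1: starts Fri 14:00 at or after RM7 ends Fri 14:00 → clear.
RM2: starts Fri 20:00 at or after RM7 ends Fri 14:00 → clear.
RM3: starts Sat 06:00 at or after RM7 ends Fri 14:00 → clear.
RM4: starts Sat 09:00 at or after RM7 ends Fri 14:00 → clear.
RM6: starts Sat 14:00 at or after RM7 ends Fri 14:00 → clear.
RM5: starts Sun 03:00 at or after RM7 ends Fri 14:00 → clear.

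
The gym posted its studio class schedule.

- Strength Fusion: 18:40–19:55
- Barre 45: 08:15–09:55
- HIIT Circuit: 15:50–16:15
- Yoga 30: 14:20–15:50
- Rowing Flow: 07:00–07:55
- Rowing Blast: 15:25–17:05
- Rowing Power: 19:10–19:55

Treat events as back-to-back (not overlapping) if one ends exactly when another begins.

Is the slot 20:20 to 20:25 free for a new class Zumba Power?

Rowing Flow: ends 07:55 at or before Zumba Power starts 20:20 → clear.
Barre 45: ends 09:55 at or before Zumba Power starts 20:20 → clear.
Yoga 30: ends 15:50 at or before Zumba Power starts 20:20 → clear.
Rowing Blast: ends 17:05 at or before Zumba Power starts 20:20 → clear.
HIIT Circuit: ends 16:15 at or before Zumba Power starts 20:20 → clear.
Strength Fusion: ends 19:55 at or before Zumba Power starts 20:20 → clear.
Rowing Power: ends 19:55 at or before Zumba Power starts 20:20 → clear.

Yes — the slot is free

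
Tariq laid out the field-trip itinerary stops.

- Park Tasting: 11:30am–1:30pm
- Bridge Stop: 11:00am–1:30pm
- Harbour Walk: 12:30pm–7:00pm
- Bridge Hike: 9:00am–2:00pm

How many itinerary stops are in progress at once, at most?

Sort all start/end points and keep a running count:
9:00am start Bridge Hike → 1
11:00am start Bridge Stop → 2
11:30am start Park Tasting → 3
12:30pm start Harbour Walk → 4
1:30pm end Bridge Stop → 3
1:30pm end Park Tasting → 2
2:00pm end Bridge Hike → 1
7:00pm end Harbour Walk → 0
Peak is 4, at 12:30pm (Bridge Hike, Bridge Stop, Harbour Walk, Park Tasting).

4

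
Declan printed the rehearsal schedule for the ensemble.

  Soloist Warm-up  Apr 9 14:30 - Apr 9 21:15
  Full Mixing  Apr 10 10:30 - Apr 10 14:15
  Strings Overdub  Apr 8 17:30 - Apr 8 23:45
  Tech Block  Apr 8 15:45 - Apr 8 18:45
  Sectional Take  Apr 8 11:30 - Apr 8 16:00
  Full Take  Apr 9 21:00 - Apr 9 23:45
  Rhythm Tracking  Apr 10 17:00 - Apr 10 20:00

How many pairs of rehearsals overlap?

Sorted by start: Sectional Take, Tech Block, Strings Overdub, Soloist Warm-up, Full Take, Full Mixing, Rhythm Tracking.
Tech Block starts before Sectional Take ends → Sectional Take and Tech Block overlap.
Strings Overdub starts after Sectional Take ends, so nothing later overlaps Sectional Take either.
Strings Overdub starts before Tech Block ends → Tech Block and Strings Overdub overlap.
Soloist Warm-up starts after Tech Block ends, so nothing later overlaps Tech Block either.
Soloist Warm-up starts after Strings Overdub ends, so nothing later overlaps Strings Overdub either.
Full Take starts before Soloist Warm-up ends → Soloist Warm-up and Full Take overlap.
Full Mixing starts after Soloist Warm-up ends, so nothing later overlaps Soloist Warm-up either.
Full Mixing starts after Full Take ends, so nothing later overlaps Full Take either.
Rhythm Tracking starts after Full Mixing ends.
Overlapping pairs: Full Take & Soloist Warm-up, Sectional Take & Tech Block, Strings Overdub & Tech Block — 3 in total.

3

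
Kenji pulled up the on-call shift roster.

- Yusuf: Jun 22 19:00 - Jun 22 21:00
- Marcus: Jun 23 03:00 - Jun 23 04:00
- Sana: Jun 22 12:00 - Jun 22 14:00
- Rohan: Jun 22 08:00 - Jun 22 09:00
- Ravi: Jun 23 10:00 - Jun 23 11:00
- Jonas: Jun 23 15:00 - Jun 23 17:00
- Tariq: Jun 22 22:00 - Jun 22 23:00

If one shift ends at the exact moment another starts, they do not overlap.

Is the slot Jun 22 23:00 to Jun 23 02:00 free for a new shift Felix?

Rohan: ends Jun 22 09:00 at or before Felix starts Jun 22 23:00 → clear.
Sana: ends Jun 22 14:00 at or before Felix starts Jun 22 23:00 → clear.
Yusuf: ends Jun 22 21:00 at or before Felix starts Jun 22 23:00 → clear.
Tariq: ends Jun 22 23:00 at or before Felix starts Jun 22 23:00 → clear.
Marcus: starts Jun 23 03:00 at or after Felix ends Jun 23 02:00 → clear.
Ravi: starts Jun 23 10:00 at or after Felix ends Jun 23 02:00 → clear.
Jonas: starts Jun 23 15:00 at or after Felix ends Jun 23 02:00 → clear.

Yes — the slot is free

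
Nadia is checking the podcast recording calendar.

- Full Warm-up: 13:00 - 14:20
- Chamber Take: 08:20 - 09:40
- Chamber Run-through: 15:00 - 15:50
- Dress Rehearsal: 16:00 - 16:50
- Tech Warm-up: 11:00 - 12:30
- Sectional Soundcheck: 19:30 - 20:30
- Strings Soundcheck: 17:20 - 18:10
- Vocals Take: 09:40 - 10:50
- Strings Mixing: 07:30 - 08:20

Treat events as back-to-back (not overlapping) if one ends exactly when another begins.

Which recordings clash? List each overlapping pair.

Sorted by start: Strings Mixing, Chamber Take, Vocals Take, Tech Warm-up, Full Warm-up, Chamber Run-through, Dress Rehearsal, Strings Soundcheck, Sectional Soundcheck.
Chamber Take starts exactly when Strings Mixing ends (back-to-back, no overlap), so nothing later overlaps Strings Mixing either.
Vocals Take starts exactly when Chamber Take ends (back-to-back, no overlap), so nothing later overlaps Chamber Take either.
Tech Warm-up starts after Vocals Take ends, so nothing later overlaps Vocals Take either.
Full Warm-up starts after Tech Warm-up ends, so nothing later overlaps Tech Warm-up either.
Chamber Run-through starts after Full Warm-up ends, so nothing later overlaps Full Warm-up either.
Dress Rehearsal starts after Chamber Run-through ends, so nothing later overlaps Chamber Run-through either.
Strings Soundcheck starts after Dress Rehearsal ends, so nothing later overlaps Dress Rehearsal either.
Sectional Soundcheck starts after Strings Soundcheck ends.

none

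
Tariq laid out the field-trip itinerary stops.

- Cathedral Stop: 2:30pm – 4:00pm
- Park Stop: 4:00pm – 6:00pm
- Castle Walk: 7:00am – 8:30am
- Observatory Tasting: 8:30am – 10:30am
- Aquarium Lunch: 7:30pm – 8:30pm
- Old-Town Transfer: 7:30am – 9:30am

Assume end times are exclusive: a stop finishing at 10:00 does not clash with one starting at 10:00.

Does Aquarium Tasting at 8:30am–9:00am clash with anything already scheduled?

Yes — it overlaps Observatory Tasting, Old-Town Transfer

Castle Walk: ends 8:30am at or before Aquarium Tasting starts 8:30am → clear.
Old-Town Transfer: starts 7:30am before Aquarium Tasting ends 9:00am, and ends 9:30am after Aquarium Tasting starts 8:30am → overlap.
Observatory Tasting: starts 8:30am before Aquarium Tasting ends 9:00am, and ends 10:30am after Aquarium Tasting starts 8:30am → overlap.
Cathedral Stop: starts 2:30pm at or after Aquarium Tasting ends 9:00am → clear.
Park Stop: starts 4:00pm at or after Aquarium Tasting ends 9:00am → clear.
Aquarium Lunch: starts 7:30pm at or after Aquarium Tasting ends 9:00am → clear.
Aquarium Tasting overlaps Old-Town Transfer, Observatory Tasting.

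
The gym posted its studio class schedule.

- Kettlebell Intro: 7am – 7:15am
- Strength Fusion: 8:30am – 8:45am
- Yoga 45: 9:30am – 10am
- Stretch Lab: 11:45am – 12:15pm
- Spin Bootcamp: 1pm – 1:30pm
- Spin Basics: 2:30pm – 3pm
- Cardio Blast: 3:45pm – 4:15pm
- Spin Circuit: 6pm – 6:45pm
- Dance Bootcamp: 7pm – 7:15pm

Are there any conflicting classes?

Sorted by start: Kettlebell Intro, Strength Fusion, Yoga 45, Stretch Lab, Spin Bootcamp, Spin Basics, Cardio Blast, Spin Circuit, Dance Bootcamp.
Strength Fusion starts after Kettlebell Intro ends, so nothing later overlaps Kettlebell Intro either.
Yoga 45 starts after Strength Fusion ends, so nothing later overlaps Strength Fusion either.
Stretch Lab starts after Yoga 45 ends, so nothing later overlaps Yoga 45 either.
Spin Bootcamp starts after Stretch Lab ends, so nothing later overlaps Stretch Lab either.
Spin Basics starts after Spin Bootcamp ends, so nothing later overlaps Spin Bootcamp either.
Cardio Blast starts after Spin Basics ends, so nothing later overlaps Spin Basics either.
Spin Circuit starts after Cardio Blast ends, so nothing later overlaps Cardio Blast either.
Dance Bootcamp starts after Spin Circuit ends.
Every pair is clear; the schedule has no overlaps.

No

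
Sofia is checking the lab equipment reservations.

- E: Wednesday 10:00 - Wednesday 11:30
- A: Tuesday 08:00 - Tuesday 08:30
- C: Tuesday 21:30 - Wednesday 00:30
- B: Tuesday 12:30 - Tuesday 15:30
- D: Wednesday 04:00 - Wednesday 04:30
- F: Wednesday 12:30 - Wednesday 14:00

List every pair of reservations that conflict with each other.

Two intervals overlap when each starts before the other ends.
Sorted by start: A, B, C, D, E, F.
B starts after A ends, so A has no further overlaps.
C starts after B ends, so B has no further overlaps.
D starts after C ends, so C has no further overlaps.
E starts after D ends, so D has no further overlaps.
F starts after E ends.

no overlapping pairs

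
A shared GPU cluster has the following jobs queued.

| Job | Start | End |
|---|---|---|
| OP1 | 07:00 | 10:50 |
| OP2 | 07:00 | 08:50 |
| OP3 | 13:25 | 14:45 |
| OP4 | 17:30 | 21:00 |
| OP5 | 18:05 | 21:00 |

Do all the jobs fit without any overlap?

No

Sorted by start: OP1, OP2, OP3, OP4, OP5.
OP2 starts before OP1 ends → OP1 and OP2 overlap.
That's a conflict, so the schedule is not conflict-free.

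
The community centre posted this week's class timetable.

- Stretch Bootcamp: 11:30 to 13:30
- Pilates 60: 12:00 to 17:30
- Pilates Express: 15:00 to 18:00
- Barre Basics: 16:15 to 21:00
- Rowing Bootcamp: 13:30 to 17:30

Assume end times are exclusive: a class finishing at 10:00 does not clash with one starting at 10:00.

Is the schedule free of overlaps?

No

Sorted by start: Stretch Bootcamp, Pilates 60, Rowing Bootcamp, Pilates Express, Barre Basics.
Pilates 60 starts before Stretch Bootcamp ends → Stretch Bootcamp and Pilates 60 overlap.
That's a conflict, so the schedule is not conflict-free.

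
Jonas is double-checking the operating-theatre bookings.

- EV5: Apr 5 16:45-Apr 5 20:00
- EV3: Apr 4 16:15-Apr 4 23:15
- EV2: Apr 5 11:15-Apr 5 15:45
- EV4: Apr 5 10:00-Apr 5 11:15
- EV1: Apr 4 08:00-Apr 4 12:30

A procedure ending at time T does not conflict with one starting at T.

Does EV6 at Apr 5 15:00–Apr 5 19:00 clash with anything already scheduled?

Yes — it overlaps EV2, EV5

EV1: ends Apr 4 12:30 at or before EV6 starts Apr 5 15:00 → clear.
EV3: ends Apr 4 23:15 at or before EV6 starts Apr 5 15:00 → clear.
EV4: ends Apr 5 11:15 at or before EV6 starts Apr 5 15:00 → clear.
EV2: starts Apr 5 11:15 before EV6 ends Apr 5 19:00, and ends Apr 5 15:45 after EV6 starts Apr 5 15:00 → overlap.
EV5: starts Apr 5 16:45 before EV6 ends Apr 5 19:00, and ends Apr 5 20:00 after EV6 starts Apr 5 15:00 → overlap.
EV6 overlaps EV2, EV5.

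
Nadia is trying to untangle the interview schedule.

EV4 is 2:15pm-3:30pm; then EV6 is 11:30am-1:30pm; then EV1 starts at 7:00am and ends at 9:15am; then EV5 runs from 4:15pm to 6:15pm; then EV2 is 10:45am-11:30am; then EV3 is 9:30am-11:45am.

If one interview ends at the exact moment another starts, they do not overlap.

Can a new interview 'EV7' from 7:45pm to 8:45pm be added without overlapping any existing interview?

Yes — the slot is free

EV1: ends 9:15am at or before EV7 starts 7:45pm → clear.
EV3: ends 11:45am at or before EV7 starts 7:45pm → clear.
EV2: ends 11:30am at or before EV7 starts 7:45pm → clear.
EV6: ends 1:30pm at or before EV7 starts 7:45pm → clear.
EV4: ends 3:30pm at or before EV7 starts 7:45pm → clear.
EV5: ends 6:15pm at or before EV7 starts 7:45pm → clear.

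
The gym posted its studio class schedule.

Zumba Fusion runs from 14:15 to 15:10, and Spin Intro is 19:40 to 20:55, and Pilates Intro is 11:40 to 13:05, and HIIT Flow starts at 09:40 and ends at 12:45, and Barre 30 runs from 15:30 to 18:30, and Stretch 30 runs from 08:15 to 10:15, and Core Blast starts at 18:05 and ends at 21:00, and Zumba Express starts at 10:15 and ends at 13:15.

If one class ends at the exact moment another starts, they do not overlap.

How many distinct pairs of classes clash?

6

Check each pair: they overlap iff neither finishes before the other starts.
Sorted by start: Stretch 30, HIIT Flow, Zumba Express, Pilates Intro, Zumba Fusion, Barre 30, Core Blast, Spin Intro.
HIIT Flow starts before Stretch 30 ends → Stretch 30 and HIIT Flow overlap.
Zumba Express starts exactly when Stretch 30 ends (back-to-back, no overlap), so Stretch 30 has no further overlaps.
Zumba Express starts before HIIT Flow ends → HIIT Flow and Zumba Express overlap.
Pilates Intro starts before HIIT Flow ends → HIIT Flow and Pilates Intro overlap.
Zumba Fusion starts after HIIT Flow ends, so HIIT Flow has no further overlaps.
Pilates Intro starts before Zumba Express ends → Zumba Express and Pilates Intro overlap.
Zumba Fusion starts after Zumba Express ends, so Zumba Express has no further overlaps.
Zumba Fusion starts after Pilates Intro ends, so Pilates Intro has no further overlaps.
Barre 30 starts after Zumba Fusion ends, so Zumba Fusion has no further overlaps.
Core Blast starts before Barre 30 ends → Barre 30 and Core Blast overlap.
Spin Intro starts after Barre 30 ends.
Spin Intro starts before Core Blast ends → Core Blast and Spin Intro overlap.
Overlapping pairs: Barre 30 & Core Blast, Core Blast & Spin Intro, HIIT Flow & Pilates Intro, HIIT Flow & Stretch 30, HIIT Flow & Zumba Express, Pilates Intro & Zumba Express — 6 in total.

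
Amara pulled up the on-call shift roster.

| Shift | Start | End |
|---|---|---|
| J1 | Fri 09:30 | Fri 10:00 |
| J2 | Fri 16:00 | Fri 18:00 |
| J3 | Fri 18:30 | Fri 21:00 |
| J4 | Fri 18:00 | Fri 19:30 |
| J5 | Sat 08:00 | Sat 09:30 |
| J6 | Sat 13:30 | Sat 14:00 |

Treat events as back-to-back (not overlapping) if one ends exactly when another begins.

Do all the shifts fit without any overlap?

Check each pair: they overlap iff neither finishes before the other starts.
Sorted by start: J1, J2, J4, J3, J5, J6.
J2 starts after J1 ends; J1 is clear from here.
J4 starts exactly when J2 ends (back-to-back, no overlap); J2 is clear from here.
J3 starts before J4 ends → J4 and J3 overlap.
That's a conflict, so the schedule is not conflict-free.

No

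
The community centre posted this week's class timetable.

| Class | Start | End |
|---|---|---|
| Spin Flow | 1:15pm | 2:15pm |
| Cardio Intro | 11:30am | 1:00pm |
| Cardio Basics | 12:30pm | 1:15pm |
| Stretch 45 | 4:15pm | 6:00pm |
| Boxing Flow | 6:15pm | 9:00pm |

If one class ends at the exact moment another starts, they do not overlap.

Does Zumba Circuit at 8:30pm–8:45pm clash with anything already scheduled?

Yes — it overlaps Boxing Flow

Cardio Intro: ends 1:00pm at or before Zumba Circuit starts 8:30pm → clear.
Cardio Basics: ends 1:15pm at or before Zumba Circuit starts 8:30pm → clear.
Spin Flow: ends 2:15pm at or before Zumba Circuit starts 8:30pm → clear.
Stretch 45: ends 6:00pm at or before Zumba Circuit starts 8:30pm → clear.
Boxing Flow: starts 6:15pm before Zumba Circuit ends 8:45pm, and ends 9:00pm after Zumba Circuit starts 8:30pm → overlap.
Zumba Circuit overlaps Boxing Flow.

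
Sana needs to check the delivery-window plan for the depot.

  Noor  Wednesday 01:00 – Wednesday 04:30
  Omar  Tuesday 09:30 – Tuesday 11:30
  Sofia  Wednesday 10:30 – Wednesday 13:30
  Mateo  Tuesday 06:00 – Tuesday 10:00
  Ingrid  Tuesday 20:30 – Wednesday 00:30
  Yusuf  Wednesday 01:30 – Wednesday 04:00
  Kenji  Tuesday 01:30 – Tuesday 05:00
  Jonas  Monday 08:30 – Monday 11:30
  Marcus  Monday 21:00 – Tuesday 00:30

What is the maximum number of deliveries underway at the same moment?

2

Sweep the timeline, counting +1 at each start and −1 at each end (ends before starts at a tie):
Monday 08:30 start Jonas → 1
Monday 11:30 end Jonas → 0
Monday 21:00 start Marcus → 1
Tuesday 00:30 end Marcus → 0
Tuesday 01:30 start Kenji → 1
Tuesday 05:00 end Kenji → 0
Tuesday 06:00 start Mateo → 1
Tuesday 09:30 start Omar → 2
Tuesday 10:00 end Mateo → 1
Tuesday 11:30 end Omar → 0
Tuesday 20:30 start Ingrid → 1
Wednesday 00:30 end Ingrid → 0
Wednesday 01:00 start Noor → 1
Wednesday 01:30 start Yusuf → 2
Wednesday 04:00 end Yusuf → 1
Wednesday 04:30 end Noor → 0
Wednesday 10:30 start Sofia → 1
Wednesday 13:30 end Sofia → 0
Peak is 2, at Tuesday 09:30 (Mateo, Omar).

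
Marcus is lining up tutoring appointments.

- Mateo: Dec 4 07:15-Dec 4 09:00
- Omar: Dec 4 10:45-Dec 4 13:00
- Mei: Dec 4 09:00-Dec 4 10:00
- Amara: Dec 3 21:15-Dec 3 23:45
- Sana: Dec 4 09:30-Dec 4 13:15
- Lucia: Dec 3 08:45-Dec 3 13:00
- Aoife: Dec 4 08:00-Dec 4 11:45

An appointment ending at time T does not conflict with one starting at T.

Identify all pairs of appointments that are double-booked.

Aoife & Mateo, Aoife & Mei, Aoife & Omar, Aoife & Sana, Mei & Sana, Omar & Sana

Sorted by start: Lucia, Amara, Mateo, Aoife, Mei, Sana, Omar.
Amara starts after Lucia ends, so nothing later overlaps Lucia either.
Mateo starts after Amara ends, so nothing later overlaps Amara either.
Aoife starts before Mateo ends → Mateo and Aoife overlap.
Mei starts exactly when Mateo ends (back-to-back, no overlap), so nothing later overlaps Mateo either.
Mei starts before Aoife ends → Aoife and Mei overlap.
Sana starts before Aoife ends → Aoife and Sana overlap.
Omar starts before Aoife ends → Aoife and Omar overlap.
Sana starts before Mei ends → Mei and Sana overlap.
Omar starts after Mei ends.
Omar starts before Sana ends → Sana and Omar overlap.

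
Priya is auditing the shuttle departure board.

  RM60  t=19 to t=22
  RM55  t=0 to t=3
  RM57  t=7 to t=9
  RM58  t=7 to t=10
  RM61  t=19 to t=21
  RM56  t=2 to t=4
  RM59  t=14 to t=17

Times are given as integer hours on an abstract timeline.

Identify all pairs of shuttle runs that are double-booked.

Two intervals overlap when each starts before the other ends.
Sorted by start: RM55, RM56, RM57, RM58, RM59, RM60, RM61.
RM56 starts before RM55 ends → RM55 and RM56 overlap.
RM57 starts after RM55 ends; RM55 is clear from here.
RM57 starts after RM56 ends; RM56 is clear from here.
RM58 starts before RM57 ends → RM57 and RM58 overlap.
RM59 starts after RM57 ends; RM57 is clear from here.
RM59 starts after RM58 ends; RM58 is clear from here.
RM60 starts after RM59 ends; RM59 is clear from here.
RM61 starts before RM60 ends → RM60 and RM61 overlap.

RM55 & RM56, RM57 & RM58, RM60 & RM61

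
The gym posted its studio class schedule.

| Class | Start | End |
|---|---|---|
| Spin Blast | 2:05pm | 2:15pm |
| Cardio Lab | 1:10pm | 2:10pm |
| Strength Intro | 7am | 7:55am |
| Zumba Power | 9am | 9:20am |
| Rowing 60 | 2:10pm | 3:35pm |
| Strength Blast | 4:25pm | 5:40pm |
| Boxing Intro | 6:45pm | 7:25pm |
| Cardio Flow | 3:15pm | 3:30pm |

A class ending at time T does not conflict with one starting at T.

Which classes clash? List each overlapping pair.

Cardio Flow & Rowing 60, Cardio Lab & Spin Blast, Rowing 60 & Spin Blast

Sorted by start: Strength Intro, Zumba Power, Cardio Lab, Spin Blast, Rowing 60, Cardio Flow, Strength Blast, Boxing Intro.
Zumba Power starts after Strength Intro ends, so Strength Intro has no further overlaps.
Cardio Lab starts after Zumba Power ends, so Zumba Power has no further overlaps.
Spin Blast starts before Cardio Lab ends → Cardio Lab and Spin Blast overlap.
Rowing 60 starts exactly when Cardio Lab ends (back-to-back, no overlap), so Cardio Lab has no further overlaps.
Rowing 60 starts before Spin Blast ends → Spin Blast and Rowing 60 overlap.
Cardio Flow starts after Spin Blast ends, so Spin Blast has no further overlaps.
Cardio Flow starts before Rowing 60 ends → Rowing 60 and Cardio Flow overlap.
Strength Blast starts after Rowing 60 ends, so Rowing 60 has no further overlaps.
Strength Blast starts after Cardio Flow ends, so Cardio Flow has no further overlaps.
Boxing Intro starts after Strength Blast ends.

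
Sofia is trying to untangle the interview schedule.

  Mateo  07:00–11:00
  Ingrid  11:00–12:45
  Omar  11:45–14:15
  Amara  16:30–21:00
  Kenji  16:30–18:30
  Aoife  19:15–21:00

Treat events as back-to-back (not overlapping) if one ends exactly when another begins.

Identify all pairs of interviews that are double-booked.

Sorted by start: Mateo, Ingrid, Omar, Amara, Kenji, Aoife.
Ingrid starts exactly when Mateo ends (back-to-back, no overlap); Mateo is clear from here.
Omar starts before Ingrid ends → Ingrid and Omar overlap.
Amara starts after Ingrid ends; Ingrid is clear from here.
Amara starts after Omar ends; Omar is clear from here.
Kenji starts before Amara ends → Amara and Kenji overlap.
Aoife starts before Amara ends → Amara and Aoife overlap.
Aoife starts after Kenji ends.

Amara & Aoife, Amara & Kenji, Ingrid & Omar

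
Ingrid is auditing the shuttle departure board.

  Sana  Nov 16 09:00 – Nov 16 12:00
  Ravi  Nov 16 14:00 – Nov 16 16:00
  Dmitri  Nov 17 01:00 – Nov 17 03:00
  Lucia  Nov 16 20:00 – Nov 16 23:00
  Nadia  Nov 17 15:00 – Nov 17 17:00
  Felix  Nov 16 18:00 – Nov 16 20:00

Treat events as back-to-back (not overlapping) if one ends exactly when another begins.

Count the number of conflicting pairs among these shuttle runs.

Sorted by start: Sana, Ravi, Felix, Lucia, Dmitri, Nadia.
Ravi starts after Sana ends, so Sana has no further overlaps.
Felix starts after Ravi ends, so Ravi has no further overlaps.
Lucia starts exactly when Felix ends (back-to-back, no overlap), so Felix has no further overlaps.
Dmitri starts after Lucia ends, so Lucia has no further overlaps.
Nadia starts after Dmitri ends.
No pair overlaps.

0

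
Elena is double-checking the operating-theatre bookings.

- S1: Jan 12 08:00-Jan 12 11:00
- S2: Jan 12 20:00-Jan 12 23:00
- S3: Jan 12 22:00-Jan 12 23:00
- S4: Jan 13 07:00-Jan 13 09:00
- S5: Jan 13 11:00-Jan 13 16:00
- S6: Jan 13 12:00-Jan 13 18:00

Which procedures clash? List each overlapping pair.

S2 & S3, S5 & S6

Two intervals overlap when each starts before the other ends.
Sorted by start: S1, S2, S3, S4, S5, S6.
S2 starts after S1 ends, so nothing later overlaps S1 either.
S3 starts before S2 ends → S2 and S3 overlap.
S4 starts after S2 ends, so nothing later overlaps S2 either.
S4 starts after S3 ends, so nothing later overlaps S3 either.
S5 starts after S4 ends, so nothing later overlaps S4 either.
S6 starts before S5 ends → S5 and S6 overlap.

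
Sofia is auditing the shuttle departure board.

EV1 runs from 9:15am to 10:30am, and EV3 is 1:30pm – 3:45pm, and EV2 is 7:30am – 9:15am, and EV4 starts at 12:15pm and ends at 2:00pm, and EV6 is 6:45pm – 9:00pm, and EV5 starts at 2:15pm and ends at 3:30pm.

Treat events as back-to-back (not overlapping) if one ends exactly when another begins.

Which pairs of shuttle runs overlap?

Two intervals overlap when each starts before the other ends.
Sorted by start: EV2, EV1, EV4, EV3, EV5, EV6.
EV1 starts exactly when EV2 ends (back-to-back, no overlap) — done with EV2.
EV4 starts after EV1 ends — done with EV1.
EV3 starts before EV4 ends → EV4 and EV3 overlap.
EV5 starts after EV4 ends — done with EV4.
EV5 starts before EV3 ends → EV3 and EV5 overlap.
EV6 starts after EV3 ends.
EV6 starts after EV5 ends.

EV3 & EV4, EV3 & EV5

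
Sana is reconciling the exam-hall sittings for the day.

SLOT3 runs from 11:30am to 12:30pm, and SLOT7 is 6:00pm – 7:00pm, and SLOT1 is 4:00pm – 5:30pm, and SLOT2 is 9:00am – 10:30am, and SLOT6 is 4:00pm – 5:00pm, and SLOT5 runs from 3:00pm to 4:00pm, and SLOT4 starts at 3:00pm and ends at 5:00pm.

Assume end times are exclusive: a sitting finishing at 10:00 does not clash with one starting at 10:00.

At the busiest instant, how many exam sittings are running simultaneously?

Walk through starts and ends in time order (an end at T is processed before a start at T):
9:00am start SLOT2 → 1
10:30am end SLOT2 → 0
11:30am start SLOT3 → 1
12:30pm end SLOT3 → 0
3:00pm start SLOT4 → 1
3:00pm start SLOT5 → 2
4:00pm end SLOT5 → 1
4:00pm start SLOT1 → 2
4:00pm start SLOT6 → 3
5:00pm end SLOT4 → 2
5:00pm end SLOT6 → 1
5:30pm end SLOT1 → 0
6:00pm start SLOT7 → 1
7:00pm end SLOT7 → 0
Peak is 3, at 4:00pm (SLOT1, SLOT4, SLOT6).

3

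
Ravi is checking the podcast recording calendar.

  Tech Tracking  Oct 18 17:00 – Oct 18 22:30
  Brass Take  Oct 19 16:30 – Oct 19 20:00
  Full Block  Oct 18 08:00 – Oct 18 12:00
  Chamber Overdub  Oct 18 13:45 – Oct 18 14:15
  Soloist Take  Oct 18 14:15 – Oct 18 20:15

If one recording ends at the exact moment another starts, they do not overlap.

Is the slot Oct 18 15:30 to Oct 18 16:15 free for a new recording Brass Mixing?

No — it overlaps Soloist Take

Full Block: ends Oct 18 12:00 at or before Brass Mixing starts Oct 18 15:30 → clear.
Chamber Overdub: ends Oct 18 14:15 at or before Brass Mixing starts Oct 18 15:30 → clear.
Soloist Take: starts Oct 18 14:15 before Brass Mixing ends Oct 18 16:15, and ends Oct 18 20:15 after Brass Mixing starts Oct 18 15:30 → overlap.
Tech Tracking: starts Oct 18 17:00 at or after Brass Mixing ends Oct 18 16:15 → clear.
Brass Take: starts Oct 19 16:30 at or after Brass Mixing ends Oct 18 16:15 → clear.
Brass Mixing overlaps Soloist Take.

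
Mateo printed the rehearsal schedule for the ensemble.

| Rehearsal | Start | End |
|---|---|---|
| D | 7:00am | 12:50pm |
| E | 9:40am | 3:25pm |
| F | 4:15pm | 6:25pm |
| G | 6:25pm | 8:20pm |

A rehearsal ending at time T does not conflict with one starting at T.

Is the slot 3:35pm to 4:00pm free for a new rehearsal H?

D: ends 12:50pm at or before H starts 3:35pm → clear.
E: ends 3:25pm at or before H starts 3:35pm → clear.
F: starts 4:15pm at or after H ends 4:00pm → clear.
G: starts 6:25pm at or after H ends 4:00pm → clear.

Yes — the slot is free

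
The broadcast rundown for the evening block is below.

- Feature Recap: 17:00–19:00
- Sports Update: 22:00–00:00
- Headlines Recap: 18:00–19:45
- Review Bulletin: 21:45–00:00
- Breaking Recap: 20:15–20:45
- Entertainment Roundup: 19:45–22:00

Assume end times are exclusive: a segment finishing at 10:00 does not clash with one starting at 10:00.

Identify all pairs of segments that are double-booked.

Breaking Recap & Entertainment Roundup, Entertainment Roundup & Review Bulletin, Feature Recap & Headlines Recap, Review Bulletin & Sports Update

Two intervals overlap when each starts before the other ends.
Sorted by start: Feature Recap, Headlines Recap, Entertainment Roundup, Breaking Recap, Review Bulletin, Sports Update.
Headlines Recap starts before Feature Recap ends → Feature Recap and Headlines Recap overlap.
Entertainment Roundup starts after Feature Recap ends; Feature Recap is clear from here.
Entertainment Roundup starts exactly when Headlines Recap ends (back-to-back, no overlap); Headlines Recap is clear from here.
Breaking Recap starts before Entertainment Roundup ends → Entertainment Roundup and Breaking Recap overlap.
Review Bulletin starts before Entertainment Roundup ends → Entertainment Roundup and Review Bulletin overlap.
Sports Update starts exactly when Entertainment Roundup ends (back-to-back, no overlap).
Review Bulletin starts after Breaking Recap ends; Breaking Recap is clear from here.
Sports Update starts before Review Bulletin ends → Review Bulletin and Sports Update overlap.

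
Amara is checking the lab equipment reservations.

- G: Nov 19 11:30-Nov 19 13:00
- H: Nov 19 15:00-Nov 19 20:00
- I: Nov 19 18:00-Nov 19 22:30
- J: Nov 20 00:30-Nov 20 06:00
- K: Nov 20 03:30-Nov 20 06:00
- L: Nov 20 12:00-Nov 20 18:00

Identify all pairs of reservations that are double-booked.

Two intervals overlap when each starts before the other ends.
Sorted by start: G, H, I, J, K, L.
H starts after G ends, so nothing later overlaps G either.
I starts before H ends → H and I overlap.
J starts after H ends, so nothing later overlaps H either.
J starts after I ends, so nothing later overlaps I either.
K starts before J ends → J and K overlap.
L starts after J ends.
L starts after K ends.

H & I, J & K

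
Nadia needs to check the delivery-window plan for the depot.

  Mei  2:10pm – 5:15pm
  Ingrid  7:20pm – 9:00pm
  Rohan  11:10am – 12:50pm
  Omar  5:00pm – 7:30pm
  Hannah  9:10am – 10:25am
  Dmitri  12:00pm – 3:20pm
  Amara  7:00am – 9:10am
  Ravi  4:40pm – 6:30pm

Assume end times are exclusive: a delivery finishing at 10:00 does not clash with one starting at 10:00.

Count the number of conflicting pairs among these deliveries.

6

Sorted by start: Amara, Hannah, Rohan, Dmitri, Mei, Ravi, Omar, Ingrid.
Hannah starts exactly when Amara ends (back-to-back, no overlap), so Amara has no further overlaps.
Rohan starts after Hannah ends, so Hannah has no further overlaps.
Dmitri starts before Rohan ends → Rohan and Dmitri overlap.
Mei starts after Rohan ends, so Rohan has no further overlaps.
Mei starts before Dmitri ends → Dmitri and Mei overlap.
Ravi starts after Dmitri ends, so Dmitri has no further overlaps.
Ravi starts before Mei ends → Mei and Ravi overlap.
Omar starts before Mei ends → Mei and Omar overlap.
Ingrid starts after Mei ends.
Omar starts before Ravi ends → Ravi and Omar overlap.
Ingrid starts after Ravi ends.
Ingrid starts before Omar ends → Omar and Ingrid overlap.
Overlapping pairs: Dmitri & Mei, Dmitri & Rohan, Ingrid & Omar, Mei & Omar, Mei & Ravi, Omar & Ravi — 6 in total.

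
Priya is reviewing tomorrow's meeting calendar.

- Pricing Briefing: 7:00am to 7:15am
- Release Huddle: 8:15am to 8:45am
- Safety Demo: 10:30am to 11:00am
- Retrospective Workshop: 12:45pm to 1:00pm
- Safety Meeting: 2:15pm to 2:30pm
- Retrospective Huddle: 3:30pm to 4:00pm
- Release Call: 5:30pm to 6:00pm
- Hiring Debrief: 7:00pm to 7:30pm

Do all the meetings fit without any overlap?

Sorted by start: Pricing Briefing, Release Huddle, Safety Demo, Retrospective Workshop, Safety Meeting, Retrospective Huddle, Release Call, Hiring Debrief.
Release Huddle starts after Pricing Briefing ends, so Pricing Briefing has no further overlaps.
Safety Demo starts after Release Huddle ends, so Release Huddle has no further overlaps.
Retrospective Workshop starts after Safety Demo ends, so Safety Demo has no further overlaps.
Safety Meeting starts after Retrospective Workshop ends, so Retrospective Workshop has no further overlaps.
Retrospective Huddle starts after Safety Meeting ends, so Safety Meeting has no further overlaps.
Release Call starts after Retrospective Huddle ends, so Retrospective Huddle has no further overlaps.
Hiring Debrief starts after Release Call ends.
Every pair is clear; the schedule has no overlaps.

Yes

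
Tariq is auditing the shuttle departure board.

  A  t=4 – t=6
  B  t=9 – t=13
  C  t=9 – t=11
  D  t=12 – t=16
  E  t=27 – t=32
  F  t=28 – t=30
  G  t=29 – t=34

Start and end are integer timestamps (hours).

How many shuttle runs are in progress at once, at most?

3

Walk through starts and ends in time order (an end at T is processed before a start at T):
t=4 start A → 1
t=6 end A → 0
t=9 start B → 1
t=9 start C → 2
t=11 end C → 1
t=12 start D → 2
t=13 end B → 1
t=16 end D → 0
t=27 start E → 1
t=28 start F → 2
t=29 start G → 3
t=30 end F → 2
t=32 end E → 1
t=34 end G → 0
Peak is 3, at t=29 (E, F, G).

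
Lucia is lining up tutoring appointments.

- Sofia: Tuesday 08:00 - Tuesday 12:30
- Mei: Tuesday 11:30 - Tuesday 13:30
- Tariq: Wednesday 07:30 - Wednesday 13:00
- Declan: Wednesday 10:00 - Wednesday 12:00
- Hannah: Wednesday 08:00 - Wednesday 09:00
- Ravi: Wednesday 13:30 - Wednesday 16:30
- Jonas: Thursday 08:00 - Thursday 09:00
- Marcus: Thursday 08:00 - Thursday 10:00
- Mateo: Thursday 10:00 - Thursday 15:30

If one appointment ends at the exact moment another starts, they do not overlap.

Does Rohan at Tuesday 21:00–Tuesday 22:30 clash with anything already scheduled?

No — it doesn't clash with anything

Sofia: ends Tuesday 12:30 at or before Rohan starts Tuesday 21:00 → clear.
Mei: ends Tuesday 13:30 at or before Rohan starts Tuesday 21:00 → clear.
Tariq: starts Wednesday 07:30 at or after Rohan ends Tuesday 22:30 → clear.
Hannah: starts Wednesday 08:00 at or after Rohan ends Tuesday 22:30 → clear.
Declan: starts Wednesday 10:00 at or after Rohan ends Tuesday 22:30 → clear.
Ravi: starts Wednesday 13:30 at or after Rohan ends Tuesday 22:30 → clear.
Jonas: starts Thursday 08:00 at or after Rohan ends Tuesday 22:30 → clear.
Marcus: starts Thursday 08:00 at or after Rohan ends Tuesday 22:30 → clear.
Mateo: starts Thursday 10:00 at or after Rohan ends Tuesday 22:30 → clear.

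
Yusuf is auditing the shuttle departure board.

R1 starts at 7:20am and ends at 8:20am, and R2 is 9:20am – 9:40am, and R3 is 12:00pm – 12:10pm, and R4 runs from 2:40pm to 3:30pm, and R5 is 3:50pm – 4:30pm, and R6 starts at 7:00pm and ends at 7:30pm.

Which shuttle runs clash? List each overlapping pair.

no conflicts

Sorted by start: R1, R2, R3, R4, R5, R6.
R2 starts after R1 ends, so nothing later overlaps R1 either.
R3 starts after R2 ends, so nothing later overlaps R2 either.
R4 starts after R3 ends, so nothing later overlaps R3 either.
R5 starts after R4 ends, so nothing later overlaps R4 either.
R6 starts after R5 ends.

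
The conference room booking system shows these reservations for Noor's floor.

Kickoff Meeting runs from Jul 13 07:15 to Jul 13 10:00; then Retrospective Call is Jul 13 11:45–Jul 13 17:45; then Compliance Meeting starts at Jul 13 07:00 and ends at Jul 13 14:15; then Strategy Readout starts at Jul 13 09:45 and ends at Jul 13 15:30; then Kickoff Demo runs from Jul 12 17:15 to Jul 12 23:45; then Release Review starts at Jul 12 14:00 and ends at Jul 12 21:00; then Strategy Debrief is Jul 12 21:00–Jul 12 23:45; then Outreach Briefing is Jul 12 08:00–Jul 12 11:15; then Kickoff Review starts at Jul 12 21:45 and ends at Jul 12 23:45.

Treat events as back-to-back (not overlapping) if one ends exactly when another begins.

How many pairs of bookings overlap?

9

Sorted by start: Outreach Briefing, Release Review, Kickoff Demo, Strategy Debrief, Kickoff Review, Compliance Meeting, Kickoff Meeting, Strategy Readout, Retrospective Call.
Release Review starts after Outreach Briefing ends; Outreach Briefing is clear from here.
Kickoff Demo starts before Release Review ends → Release Review and Kickoff Demo overlap.
Strategy Debrief starts exactly when Release Review ends (back-to-back, no overlap); Release Review is clear from here.
Strategy Debrief starts before Kickoff Demo ends → Kickoff Demo and Strategy Debrief overlap.
Kickoff Review starts before Kickoff Demo ends → Kickoff Demo and Kickoff Review overlap.
Compliance Meeting starts after Kickoff Demo ends; Kickoff Demo is clear from here.
Kickoff Review starts before Strategy Debrief ends → Strategy Debrief and Kickoff Review overlap.
Compliance Meeting starts after Strategy Debrief ends; Strategy Debrief is clear from here.
Compliance Meeting starts after Kickoff Review ends; Kickoff Review is clear from here.
Kickoff Meeting starts before Compliance Meeting ends → Compliance Meeting and Kickoff Meeting overlap.
Strategy Readout starts before Compliance Meeting ends → Compliance Meeting and Strategy Readout overlap.
Retrospective Call starts before Compliance Meeting ends → Compliance Meeting and Retrospective Call overlap.
Strategy Readout starts before Kickoff Meeting ends → Kickoff Meeting and Strategy Readout overlap.
Retrospective Call starts after Kickoff Meeting ends.
Retrospective Call starts before Strategy Readout ends → Strategy Readout and Retrospective Call overlap.
Overlapping pairs: Compliance Meeting & Kickoff Meeting, Compliance Meeting & Retrospective Call, Compliance Meeting & Strategy Readout, Kickoff Demo & Kickoff Review, Kickoff Demo & Release Review, Kickoff Demo & Strategy Debrief, Kickoff Meeting & Strategy Readout, Kickoff Review & Strategy Debrief, Retrospective Call & Strategy Readout — 9 in total.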